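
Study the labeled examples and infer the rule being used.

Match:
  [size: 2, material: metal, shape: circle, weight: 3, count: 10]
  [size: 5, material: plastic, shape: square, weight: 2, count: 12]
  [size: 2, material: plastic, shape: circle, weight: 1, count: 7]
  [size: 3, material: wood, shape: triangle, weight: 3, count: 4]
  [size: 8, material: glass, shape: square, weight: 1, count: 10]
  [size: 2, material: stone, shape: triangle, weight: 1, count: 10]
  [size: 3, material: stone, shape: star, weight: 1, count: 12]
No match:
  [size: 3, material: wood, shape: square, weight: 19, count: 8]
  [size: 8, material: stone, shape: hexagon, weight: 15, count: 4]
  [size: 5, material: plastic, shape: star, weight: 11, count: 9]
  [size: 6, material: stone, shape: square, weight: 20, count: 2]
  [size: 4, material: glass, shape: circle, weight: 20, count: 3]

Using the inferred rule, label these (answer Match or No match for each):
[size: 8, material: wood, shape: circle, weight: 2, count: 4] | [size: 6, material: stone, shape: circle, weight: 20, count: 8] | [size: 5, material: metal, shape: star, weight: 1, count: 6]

Match, No match, Match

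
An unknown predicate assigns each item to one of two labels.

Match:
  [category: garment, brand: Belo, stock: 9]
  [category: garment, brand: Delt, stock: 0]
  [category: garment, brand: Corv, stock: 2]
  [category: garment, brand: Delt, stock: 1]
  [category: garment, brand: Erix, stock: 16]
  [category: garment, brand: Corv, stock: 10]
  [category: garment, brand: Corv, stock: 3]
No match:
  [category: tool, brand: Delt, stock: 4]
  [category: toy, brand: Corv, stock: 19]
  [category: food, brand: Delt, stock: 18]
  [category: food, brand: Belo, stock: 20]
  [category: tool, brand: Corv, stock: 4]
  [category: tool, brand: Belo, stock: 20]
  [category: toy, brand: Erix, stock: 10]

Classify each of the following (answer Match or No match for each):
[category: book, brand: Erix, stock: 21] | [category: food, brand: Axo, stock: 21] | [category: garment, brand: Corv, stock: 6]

No match, No match, Match

One predicate separates the groups cleanly: category is garment.
[category: book, brand: Erix, stock: 21]: category is book — doesn't qualify, so No match. [category: food, brand: Axo, stock: 21]: category is food — doesn't qualify, so No match. [category: garment, brand: Corv, stock: 6]: category is garment — qualifies, so Match.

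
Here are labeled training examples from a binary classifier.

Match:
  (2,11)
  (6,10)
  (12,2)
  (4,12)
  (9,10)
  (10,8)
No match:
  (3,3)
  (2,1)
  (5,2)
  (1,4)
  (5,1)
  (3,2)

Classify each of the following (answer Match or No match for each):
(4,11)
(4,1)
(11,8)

Match, No match, Match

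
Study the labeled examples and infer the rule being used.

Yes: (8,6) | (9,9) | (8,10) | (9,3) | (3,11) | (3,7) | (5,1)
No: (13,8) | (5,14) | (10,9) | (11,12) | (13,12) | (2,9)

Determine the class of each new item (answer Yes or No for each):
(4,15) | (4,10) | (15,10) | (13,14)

The pattern is that an item is 'Yes' exactly when: sum is even.
(4,15) → 4+15 = 19 → No.
(4,10) → 4+10 = 14 → Yes.
(15,10) → 15+10 = 25 → No.
(13,14) → 13+14 = 27 → No.

No, Yes, No, No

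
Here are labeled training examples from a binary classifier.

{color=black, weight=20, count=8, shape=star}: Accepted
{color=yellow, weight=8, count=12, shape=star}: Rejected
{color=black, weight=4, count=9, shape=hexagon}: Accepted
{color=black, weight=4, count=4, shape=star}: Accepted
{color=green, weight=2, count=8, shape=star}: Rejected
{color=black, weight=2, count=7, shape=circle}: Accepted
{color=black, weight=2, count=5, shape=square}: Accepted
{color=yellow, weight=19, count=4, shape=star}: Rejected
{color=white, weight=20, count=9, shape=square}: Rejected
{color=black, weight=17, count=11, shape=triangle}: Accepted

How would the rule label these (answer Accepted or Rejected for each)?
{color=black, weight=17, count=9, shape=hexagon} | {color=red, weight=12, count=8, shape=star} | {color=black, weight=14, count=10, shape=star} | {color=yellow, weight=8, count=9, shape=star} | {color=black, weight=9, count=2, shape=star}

All 'Accepted' examples share one property — color is black — and every 'Rejected' example lacks it.
Accepted: {color=black, weight=17, count=9, shape=hexagon}, since color is black. Rejected: {color=red, weight=12, count=8, shape=star}, since color is red. Accepted: {color=black, weight=14, count=10, shape=star}, since color is black. Rejected: {color=yellow, weight=8, count=9, shape=star}, since color is yellow. Accepted: {color=black, weight=9, count=2, shape=star}, since color is black.

Accepted, Rejected, Accepted, Rejected, Accepted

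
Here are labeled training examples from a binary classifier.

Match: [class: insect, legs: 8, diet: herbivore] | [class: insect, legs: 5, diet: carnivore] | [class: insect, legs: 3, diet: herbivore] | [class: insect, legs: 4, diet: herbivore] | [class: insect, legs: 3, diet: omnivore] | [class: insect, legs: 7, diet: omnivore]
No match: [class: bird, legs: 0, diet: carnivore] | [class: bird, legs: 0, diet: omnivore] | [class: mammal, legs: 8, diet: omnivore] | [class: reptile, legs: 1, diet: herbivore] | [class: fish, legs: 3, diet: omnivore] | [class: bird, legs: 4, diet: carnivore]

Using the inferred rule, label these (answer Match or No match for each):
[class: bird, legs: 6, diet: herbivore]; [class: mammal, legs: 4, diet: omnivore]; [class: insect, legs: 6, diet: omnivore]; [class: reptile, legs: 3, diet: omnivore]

The common property of the 'Match' items is: class is insect. No 'No match' item has it.
[class: bird, legs: 6, diet: herbivore] → class is bird → No match.
[class: mammal, legs: 4, diet: omnivore] → class is mammal → No match.
[class: insect, legs: 6, diet: omnivore] → class is insect → Match.
[class: reptile, legs: 3, diet: omnivore] → class is reptile → No match.

No match, No match, Match, No match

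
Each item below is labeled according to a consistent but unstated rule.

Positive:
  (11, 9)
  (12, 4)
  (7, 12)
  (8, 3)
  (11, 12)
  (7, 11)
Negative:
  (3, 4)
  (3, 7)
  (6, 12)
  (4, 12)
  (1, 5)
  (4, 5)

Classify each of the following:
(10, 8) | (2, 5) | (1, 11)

Positive, Negative, Negative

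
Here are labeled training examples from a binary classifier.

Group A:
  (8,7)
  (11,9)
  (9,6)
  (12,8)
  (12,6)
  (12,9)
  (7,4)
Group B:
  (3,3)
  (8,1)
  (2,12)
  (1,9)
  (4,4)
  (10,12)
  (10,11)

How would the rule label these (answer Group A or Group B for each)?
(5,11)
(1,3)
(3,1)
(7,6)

Group B, Group B, Group B, Group A

Every 'Group A' example satisfies: first > second AND sum ≥ 10. None of the 'Group B' examples do.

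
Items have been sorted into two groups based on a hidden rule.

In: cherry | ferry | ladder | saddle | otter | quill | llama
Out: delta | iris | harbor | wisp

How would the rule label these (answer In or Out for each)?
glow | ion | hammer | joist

The common property of the 'In' items is: has a double letter. No 'Out' item has it.
glow — no doubled letter, hence Out.
ion — no doubled letter, hence Out.
hammer — 'mm' doubled, hence In.
joist — no doubled letter, hence Out.

Out, Out, In, Out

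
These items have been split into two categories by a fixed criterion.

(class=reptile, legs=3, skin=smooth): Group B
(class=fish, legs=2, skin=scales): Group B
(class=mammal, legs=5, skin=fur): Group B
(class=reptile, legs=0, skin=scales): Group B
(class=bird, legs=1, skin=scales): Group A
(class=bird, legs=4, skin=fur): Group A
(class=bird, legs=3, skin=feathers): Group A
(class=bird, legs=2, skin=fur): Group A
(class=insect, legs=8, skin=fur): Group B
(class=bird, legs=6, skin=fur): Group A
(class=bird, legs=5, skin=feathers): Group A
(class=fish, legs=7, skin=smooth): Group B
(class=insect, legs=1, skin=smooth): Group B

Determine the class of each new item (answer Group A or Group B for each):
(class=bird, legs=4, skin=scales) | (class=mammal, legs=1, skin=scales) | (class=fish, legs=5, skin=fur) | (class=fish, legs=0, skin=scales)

Group A, Group B, Group B, Group B

Comparing the two groups points to one rule — class is bird.
(class=bird, legs=4, skin=scales): Group A (class is bird). (class=mammal, legs=1, skin=scales): Group B (class is mammal). (class=fish, legs=5, skin=fur): Group B (class is fish). (class=fish, legs=0, skin=scales): Group B (class is fish).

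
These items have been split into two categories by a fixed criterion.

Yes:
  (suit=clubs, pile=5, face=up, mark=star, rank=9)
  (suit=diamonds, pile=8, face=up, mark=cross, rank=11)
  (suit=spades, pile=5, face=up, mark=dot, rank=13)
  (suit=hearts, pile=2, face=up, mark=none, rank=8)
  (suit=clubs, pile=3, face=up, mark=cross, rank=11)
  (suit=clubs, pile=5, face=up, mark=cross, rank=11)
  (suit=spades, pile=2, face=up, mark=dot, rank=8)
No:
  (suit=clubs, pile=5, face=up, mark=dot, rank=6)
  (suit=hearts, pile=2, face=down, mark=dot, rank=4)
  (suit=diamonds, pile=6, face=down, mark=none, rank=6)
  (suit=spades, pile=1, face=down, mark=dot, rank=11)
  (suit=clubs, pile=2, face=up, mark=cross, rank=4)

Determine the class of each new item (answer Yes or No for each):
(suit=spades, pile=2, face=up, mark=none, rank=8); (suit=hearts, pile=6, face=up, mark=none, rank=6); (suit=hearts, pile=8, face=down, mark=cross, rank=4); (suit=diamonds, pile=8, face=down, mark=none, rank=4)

Yes, No, No, No

A rule that fits every label: face is up AND rank ≥ 8 — true of each 'Yes' example, false of each 'No' one.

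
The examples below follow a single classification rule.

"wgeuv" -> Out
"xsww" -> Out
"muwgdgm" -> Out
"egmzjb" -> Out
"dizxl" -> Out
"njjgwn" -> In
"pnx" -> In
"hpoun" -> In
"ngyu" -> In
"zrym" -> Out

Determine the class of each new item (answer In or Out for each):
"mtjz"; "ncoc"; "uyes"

Out, In, Out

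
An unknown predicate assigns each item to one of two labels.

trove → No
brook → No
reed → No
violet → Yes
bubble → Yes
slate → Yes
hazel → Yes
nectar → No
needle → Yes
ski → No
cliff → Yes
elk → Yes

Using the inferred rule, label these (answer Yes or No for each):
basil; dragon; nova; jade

Yes, No, No, No

The simplest hypothesis consistent with all the labels is: contains 'l'.
basil — has 'l', hence Yes. dragon — no 'l', hence No. nova — no 'l', hence No. jade — no 'l', hence No.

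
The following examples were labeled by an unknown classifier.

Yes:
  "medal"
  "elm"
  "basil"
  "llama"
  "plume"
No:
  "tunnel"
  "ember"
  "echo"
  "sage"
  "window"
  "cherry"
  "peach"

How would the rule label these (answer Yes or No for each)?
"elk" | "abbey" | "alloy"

Yes, No, Yes

Every 'Yes' example satisfies: odd length AND contains 'l'. None of the 'No' examples do.
Yes: "elk", since length 3, has 'l'.
No: "abbey", since length 5, no 'l'.
Yes: "alloy", since length 5, has 'l'.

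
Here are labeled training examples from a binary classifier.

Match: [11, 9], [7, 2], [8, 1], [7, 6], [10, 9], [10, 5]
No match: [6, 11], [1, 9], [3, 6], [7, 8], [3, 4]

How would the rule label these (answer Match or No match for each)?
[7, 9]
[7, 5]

No match, Match

The rule appears to be: first > second.
[7, 9]: No match (7 < 9). [7, 5]: Match (7 > 5).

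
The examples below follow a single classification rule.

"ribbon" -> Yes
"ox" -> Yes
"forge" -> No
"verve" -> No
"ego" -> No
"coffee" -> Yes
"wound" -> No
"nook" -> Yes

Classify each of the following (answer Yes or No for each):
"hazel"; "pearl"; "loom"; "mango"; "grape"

No, No, Yes, No, No

Checking candidate rules against both groups, what survives is: even length.
"hazel" — length 5, hence No. "pearl" — length 5, hence No. "loom" — length 4, hence Yes. "mango" — length 5, hence No. "grape" — length 5, hence No.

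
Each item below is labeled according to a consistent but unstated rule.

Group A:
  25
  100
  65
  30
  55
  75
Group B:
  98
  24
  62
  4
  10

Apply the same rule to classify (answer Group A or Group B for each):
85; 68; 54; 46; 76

The pattern is that an item is 'Group A' exactly when: multiple of 5 AND at least 24.
85 → 85 = 5·17, 85 ≥ 24 → Group A.
68 → 68 = 5·13 + 3, 68 ≥ 24 → Group B.
54 → 54 = 5·10 + 4, 54 ≥ 24 → Group B.
46 → 46 = 5·9 + 1, 46 ≥ 24 → Group B.
76 → 76 = 5·15 + 1, 76 ≥ 24 → Group B.

Group A, Group B, Group B, Group B, Group B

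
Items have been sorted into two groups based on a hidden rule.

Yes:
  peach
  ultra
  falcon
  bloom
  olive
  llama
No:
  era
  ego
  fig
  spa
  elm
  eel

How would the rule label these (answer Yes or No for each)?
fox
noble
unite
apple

'Yes' ⟺ length ≥ 5.

No, Yes, Yes, Yes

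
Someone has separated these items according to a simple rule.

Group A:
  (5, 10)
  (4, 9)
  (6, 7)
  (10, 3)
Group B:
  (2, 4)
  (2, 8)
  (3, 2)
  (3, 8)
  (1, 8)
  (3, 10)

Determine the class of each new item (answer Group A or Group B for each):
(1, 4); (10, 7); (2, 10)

Group B, Group A, Group B

'Group A' ⟺ first ≥ 4.
(1, 4): Group B (first 1). (10, 7): Group A (first 10). (2, 10): Group B (first 2).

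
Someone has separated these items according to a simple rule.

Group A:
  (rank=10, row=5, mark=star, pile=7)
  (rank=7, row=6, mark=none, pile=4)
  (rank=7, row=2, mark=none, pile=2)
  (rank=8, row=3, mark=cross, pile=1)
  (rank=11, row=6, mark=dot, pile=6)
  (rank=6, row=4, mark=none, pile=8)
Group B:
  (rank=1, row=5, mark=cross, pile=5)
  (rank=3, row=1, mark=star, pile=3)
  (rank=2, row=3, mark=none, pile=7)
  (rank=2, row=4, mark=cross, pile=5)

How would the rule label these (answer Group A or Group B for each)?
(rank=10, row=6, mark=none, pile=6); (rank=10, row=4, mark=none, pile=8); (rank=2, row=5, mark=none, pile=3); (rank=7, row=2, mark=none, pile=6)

The pattern is that an item is 'Group A' exactly when: rank ≥ 6.

Group A, Group A, Group B, Group A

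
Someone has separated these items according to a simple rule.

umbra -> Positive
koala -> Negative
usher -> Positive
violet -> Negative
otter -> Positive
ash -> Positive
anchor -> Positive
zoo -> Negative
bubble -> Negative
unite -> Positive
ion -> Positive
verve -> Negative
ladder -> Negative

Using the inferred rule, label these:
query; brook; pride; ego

Checking candidate rules against both groups, what survives is: starts with a vowel.
query → starts with 'q' → Negative. brook → starts with 'b' → Negative. pride → starts with 'p' → Negative. ego → starts with 'e' → Positive.

Negative, Negative, Negative, Positive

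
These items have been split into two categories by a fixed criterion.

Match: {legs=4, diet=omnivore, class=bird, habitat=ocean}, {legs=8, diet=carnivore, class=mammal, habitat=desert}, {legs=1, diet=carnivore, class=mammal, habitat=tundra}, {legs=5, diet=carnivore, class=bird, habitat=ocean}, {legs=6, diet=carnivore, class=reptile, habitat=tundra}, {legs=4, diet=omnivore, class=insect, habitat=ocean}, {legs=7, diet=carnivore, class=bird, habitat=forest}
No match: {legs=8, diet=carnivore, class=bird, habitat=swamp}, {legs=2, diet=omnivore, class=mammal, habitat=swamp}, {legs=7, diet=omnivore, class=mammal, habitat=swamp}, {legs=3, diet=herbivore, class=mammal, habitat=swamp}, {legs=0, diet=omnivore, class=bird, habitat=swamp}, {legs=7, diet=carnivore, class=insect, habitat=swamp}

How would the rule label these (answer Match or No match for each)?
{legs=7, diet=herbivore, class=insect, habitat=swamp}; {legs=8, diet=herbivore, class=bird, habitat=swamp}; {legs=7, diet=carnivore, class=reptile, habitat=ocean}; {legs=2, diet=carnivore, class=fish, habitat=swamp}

Rule: habitat is not swamp. This holds for each 'Match' example and fails for each 'No match' one.

No match, No match, Match, No match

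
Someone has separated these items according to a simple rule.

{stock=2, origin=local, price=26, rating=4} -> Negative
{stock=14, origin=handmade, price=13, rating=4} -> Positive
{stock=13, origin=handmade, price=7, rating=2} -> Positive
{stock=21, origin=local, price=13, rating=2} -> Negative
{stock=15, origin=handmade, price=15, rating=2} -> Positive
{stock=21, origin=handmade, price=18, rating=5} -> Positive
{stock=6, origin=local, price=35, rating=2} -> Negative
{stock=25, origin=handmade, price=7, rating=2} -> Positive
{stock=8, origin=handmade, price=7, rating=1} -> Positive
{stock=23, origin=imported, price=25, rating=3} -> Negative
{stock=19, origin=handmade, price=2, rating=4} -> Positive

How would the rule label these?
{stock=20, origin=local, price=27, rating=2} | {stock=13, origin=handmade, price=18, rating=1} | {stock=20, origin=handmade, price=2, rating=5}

All 'Positive' examples share one property — origin is handmade — and every 'Negative' example lacks it.
{stock=20, origin=local, price=27, rating=2} → origin is local → Negative. {stock=13, origin=handmade, price=18, rating=1} → origin is handmade → Positive. {stock=20, origin=handmade, price=2, rating=5} → origin is handmade → Positive.

Negative, Positive, Positive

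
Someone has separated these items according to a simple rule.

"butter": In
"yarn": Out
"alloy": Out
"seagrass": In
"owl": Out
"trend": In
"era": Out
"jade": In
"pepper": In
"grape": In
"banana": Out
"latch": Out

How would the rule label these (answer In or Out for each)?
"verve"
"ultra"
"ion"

The simplest hypothesis consistent with all the labels is: length ≥ 4 AND contains 'e'.
"verve": length 5, has 'e' — meets the rule, so In. "ultra": length 5, no 'e' — does not pass, so Out. "ion": length 3, no 'e' — does not pass, so Out.

In, Out, Out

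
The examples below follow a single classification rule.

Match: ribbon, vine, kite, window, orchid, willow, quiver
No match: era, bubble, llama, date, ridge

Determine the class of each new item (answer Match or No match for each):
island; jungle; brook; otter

The simplest hypothesis consistent with all the labels is: even length AND contains 'i'.
island: length 6, has 'i', passes → Match.
jungle: length 6, no 'i', does not satisfy this → No match.
brook: length 5, no 'i', does not satisfy this → No match.
otter: length 5, no 'i', does not satisfy this → No match.

Match, No match, No match, No match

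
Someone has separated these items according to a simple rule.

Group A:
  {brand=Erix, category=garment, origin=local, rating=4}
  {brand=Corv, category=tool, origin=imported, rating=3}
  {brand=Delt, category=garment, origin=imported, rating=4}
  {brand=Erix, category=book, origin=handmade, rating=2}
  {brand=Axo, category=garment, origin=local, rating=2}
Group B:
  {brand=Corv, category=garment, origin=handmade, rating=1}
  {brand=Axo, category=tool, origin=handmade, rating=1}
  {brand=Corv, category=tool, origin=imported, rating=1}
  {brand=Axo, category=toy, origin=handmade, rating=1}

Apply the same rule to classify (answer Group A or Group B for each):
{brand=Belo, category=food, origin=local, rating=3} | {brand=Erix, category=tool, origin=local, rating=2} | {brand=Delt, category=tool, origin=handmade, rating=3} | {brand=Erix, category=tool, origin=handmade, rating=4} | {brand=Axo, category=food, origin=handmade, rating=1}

Group A, Group A, Group A, Group A, Group B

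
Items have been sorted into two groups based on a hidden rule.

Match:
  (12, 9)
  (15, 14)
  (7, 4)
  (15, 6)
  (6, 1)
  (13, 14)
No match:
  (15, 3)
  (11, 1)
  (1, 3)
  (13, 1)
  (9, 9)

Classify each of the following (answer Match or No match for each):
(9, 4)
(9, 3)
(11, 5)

The rule appears to be: sum is odd.
(9, 4) — 9+4 = 13, hence Match.
(9, 3) — 9+3 = 12, hence No match.
(11, 5) — 11+5 = 16, hence No match.

Match, No match, No match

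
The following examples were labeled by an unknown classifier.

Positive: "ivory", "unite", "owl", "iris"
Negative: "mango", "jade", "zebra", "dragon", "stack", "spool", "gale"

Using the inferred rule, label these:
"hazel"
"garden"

Negative, Negative

The rule appears to be: starts with a vowel.
Negative: "hazel", since starts with 'h'.
Negative: "garden", since starts with 'g'.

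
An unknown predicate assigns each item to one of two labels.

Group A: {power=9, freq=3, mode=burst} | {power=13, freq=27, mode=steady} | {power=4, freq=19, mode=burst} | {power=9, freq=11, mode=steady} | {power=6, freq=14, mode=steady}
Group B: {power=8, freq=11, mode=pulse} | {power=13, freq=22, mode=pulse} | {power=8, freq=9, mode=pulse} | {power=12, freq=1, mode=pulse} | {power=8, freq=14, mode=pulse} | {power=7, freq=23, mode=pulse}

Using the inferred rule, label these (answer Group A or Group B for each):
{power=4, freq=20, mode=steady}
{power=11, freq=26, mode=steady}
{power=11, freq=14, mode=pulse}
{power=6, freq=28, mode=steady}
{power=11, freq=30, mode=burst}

All 'Group A' examples share one property — mode is not pulse — and every 'Group B' example lacks it.
{power=4, freq=20, mode=steady} → mode is steady → Group A.
{power=11, freq=26, mode=steady} → mode is steady → Group A.
{power=11, freq=14, mode=pulse} → mode is pulse → Group B.
{power=6, freq=28, mode=steady} → mode is steady → Group A.
{power=11, freq=30, mode=burst} → mode is burst → Group A.

Group A, Group A, Group B, Group A, Group A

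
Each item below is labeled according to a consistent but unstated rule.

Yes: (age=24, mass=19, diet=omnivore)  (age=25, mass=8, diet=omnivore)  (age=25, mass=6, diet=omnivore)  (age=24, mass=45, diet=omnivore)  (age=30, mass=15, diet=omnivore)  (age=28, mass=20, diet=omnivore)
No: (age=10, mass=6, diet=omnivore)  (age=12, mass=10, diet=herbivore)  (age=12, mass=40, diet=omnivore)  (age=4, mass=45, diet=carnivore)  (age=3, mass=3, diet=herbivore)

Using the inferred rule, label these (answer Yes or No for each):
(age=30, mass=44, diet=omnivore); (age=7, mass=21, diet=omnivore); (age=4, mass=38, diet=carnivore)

The simplest hypothesis consistent with all the labels is: age ≥ 24.
(age=30, mass=44, diet=omnivore): age = 30, fits → Yes.
(age=7, mass=21, diet=omnivore): age = 7, fails the rule → No.
(age=4, mass=38, diet=carnivore): age = 4, fails the rule → No.

Yes, No, No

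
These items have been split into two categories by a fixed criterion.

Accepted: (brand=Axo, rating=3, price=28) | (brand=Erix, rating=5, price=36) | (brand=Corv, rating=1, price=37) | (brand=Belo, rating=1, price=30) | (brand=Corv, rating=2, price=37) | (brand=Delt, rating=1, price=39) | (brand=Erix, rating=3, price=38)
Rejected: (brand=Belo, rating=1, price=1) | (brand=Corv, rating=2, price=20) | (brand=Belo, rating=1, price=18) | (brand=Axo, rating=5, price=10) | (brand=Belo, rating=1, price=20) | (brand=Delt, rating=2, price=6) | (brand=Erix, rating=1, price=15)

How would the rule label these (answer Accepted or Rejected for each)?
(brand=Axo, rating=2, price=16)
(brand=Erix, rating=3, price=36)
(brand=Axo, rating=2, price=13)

'Accepted' ⟺ price ≥ 28.
(brand=Axo, rating=2, price=16) → price = 16 → Rejected. (brand=Erix, rating=3, price=36) → price = 36 → Accepted. (brand=Axo, rating=2, price=13) → price = 13 → Rejected.

Rejected, Accepted, Rejected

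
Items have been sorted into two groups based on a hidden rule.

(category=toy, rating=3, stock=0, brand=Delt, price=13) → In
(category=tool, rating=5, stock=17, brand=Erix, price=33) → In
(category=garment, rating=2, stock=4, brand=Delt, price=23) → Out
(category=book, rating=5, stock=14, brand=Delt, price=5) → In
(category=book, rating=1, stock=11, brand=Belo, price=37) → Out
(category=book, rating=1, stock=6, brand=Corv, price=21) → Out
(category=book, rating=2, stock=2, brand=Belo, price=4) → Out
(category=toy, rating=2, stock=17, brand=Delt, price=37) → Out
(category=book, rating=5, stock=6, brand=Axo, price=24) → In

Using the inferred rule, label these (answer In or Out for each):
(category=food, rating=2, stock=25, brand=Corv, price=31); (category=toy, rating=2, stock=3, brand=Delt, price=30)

The pattern is that an item is 'In' exactly when: rating ≥ 3.

Out, Out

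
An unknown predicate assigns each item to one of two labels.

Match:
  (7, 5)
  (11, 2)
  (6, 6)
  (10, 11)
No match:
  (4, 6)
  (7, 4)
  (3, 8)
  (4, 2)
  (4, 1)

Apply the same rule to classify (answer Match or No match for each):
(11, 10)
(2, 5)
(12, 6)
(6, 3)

Match, No match, Match, No match

The pattern is that an item is 'Match' exactly when: sum ≥ 12.
Match: (11, 10), since 11+10 = 21.
No match: (2, 5), since 2+5 = 7.
Match: (12, 6), since 12+6 = 18.
No match: (6, 3), since 6+3 = 9.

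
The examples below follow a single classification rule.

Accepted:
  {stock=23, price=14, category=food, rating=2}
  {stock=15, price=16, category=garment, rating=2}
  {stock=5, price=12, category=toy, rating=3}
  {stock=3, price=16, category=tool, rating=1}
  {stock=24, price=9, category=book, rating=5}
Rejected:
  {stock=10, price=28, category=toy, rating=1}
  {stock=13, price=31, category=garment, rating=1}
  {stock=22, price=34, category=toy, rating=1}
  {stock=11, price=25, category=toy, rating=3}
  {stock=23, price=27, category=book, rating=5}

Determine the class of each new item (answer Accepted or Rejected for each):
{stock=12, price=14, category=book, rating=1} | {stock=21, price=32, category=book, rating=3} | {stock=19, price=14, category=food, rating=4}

The rule appears to be: price ≤ 16.
{stock=12, price=14, category=book, rating=1} — price = 14, hence Accepted.
{stock=21, price=32, category=book, rating=3} — price = 32, hence Rejected.
{stock=19, price=14, category=food, rating=4} — price = 14, hence Accepted.

Accepted, Rejected, Accepted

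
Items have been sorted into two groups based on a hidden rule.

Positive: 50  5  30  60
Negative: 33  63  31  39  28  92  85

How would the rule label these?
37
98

Negative, Negative

The simplest hypothesis consistent with all the labels is: multiple of 5 AND at most 60.
37: Negative (37 = 5·7 + 2, 37 ≤ 60). 98: Negative (98 = 5·19 + 3, 98 > 60).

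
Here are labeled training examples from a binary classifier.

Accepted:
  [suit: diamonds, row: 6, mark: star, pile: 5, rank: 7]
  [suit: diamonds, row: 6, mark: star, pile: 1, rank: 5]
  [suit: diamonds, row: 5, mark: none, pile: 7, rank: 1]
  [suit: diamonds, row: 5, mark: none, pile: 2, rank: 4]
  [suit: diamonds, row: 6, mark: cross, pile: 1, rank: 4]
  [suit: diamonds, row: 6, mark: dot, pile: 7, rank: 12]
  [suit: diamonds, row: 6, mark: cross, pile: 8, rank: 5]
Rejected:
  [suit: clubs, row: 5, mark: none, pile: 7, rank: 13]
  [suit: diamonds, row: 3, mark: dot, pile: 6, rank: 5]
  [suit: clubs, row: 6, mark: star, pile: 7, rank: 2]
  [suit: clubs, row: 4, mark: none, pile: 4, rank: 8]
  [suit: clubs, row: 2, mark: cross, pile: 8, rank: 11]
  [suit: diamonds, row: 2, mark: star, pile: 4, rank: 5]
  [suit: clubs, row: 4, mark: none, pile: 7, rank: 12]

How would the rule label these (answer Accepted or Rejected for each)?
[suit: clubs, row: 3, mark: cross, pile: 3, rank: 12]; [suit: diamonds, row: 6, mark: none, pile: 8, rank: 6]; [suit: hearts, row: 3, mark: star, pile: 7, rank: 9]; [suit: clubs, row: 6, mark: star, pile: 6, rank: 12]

Every 'Accepted' example satisfies: suit is diamonds AND row ≥ 4. None of the 'Rejected' examples do.

Rejected, Accepted, Rejected, Rejected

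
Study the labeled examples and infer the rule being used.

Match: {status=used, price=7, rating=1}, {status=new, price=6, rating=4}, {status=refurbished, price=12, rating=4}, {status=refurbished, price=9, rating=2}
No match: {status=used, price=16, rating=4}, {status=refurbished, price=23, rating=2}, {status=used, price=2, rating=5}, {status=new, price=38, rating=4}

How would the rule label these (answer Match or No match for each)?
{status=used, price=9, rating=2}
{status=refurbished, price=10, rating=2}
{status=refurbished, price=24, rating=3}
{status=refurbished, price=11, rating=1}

Match, Match, No match, Match

The pattern is that an item is 'Match' exactly when: price ≥ 6 AND price ≤ 12.
{status=used, price=9, rating=2} — price = 9, hence Match.
{status=refurbished, price=10, rating=2} — price = 10, hence Match.
{status=refurbished, price=24, rating=3} — price = 24, hence No match.
{status=refurbished, price=11, rating=1} — price = 11, hence Match.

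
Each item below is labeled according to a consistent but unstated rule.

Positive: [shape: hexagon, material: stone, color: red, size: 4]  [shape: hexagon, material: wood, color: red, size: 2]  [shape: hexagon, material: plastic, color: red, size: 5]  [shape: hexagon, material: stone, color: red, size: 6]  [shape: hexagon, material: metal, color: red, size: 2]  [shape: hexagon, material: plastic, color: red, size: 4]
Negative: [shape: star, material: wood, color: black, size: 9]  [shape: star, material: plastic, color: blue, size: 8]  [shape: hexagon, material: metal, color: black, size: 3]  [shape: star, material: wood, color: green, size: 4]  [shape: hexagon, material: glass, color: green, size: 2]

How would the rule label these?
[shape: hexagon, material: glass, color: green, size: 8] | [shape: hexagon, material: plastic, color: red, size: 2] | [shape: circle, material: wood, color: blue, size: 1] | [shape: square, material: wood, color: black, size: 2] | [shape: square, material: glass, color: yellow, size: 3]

Negative, Positive, Negative, Negative, Negative

The rule appears to be: color is red.
[shape: hexagon, material: glass, color: green, size: 8]: Negative (color is green).
[shape: hexagon, material: plastic, color: red, size: 2]: Positive (color is red).
[shape: circle, material: wood, color: blue, size: 1]: Negative (color is blue).
[shape: square, material: wood, color: black, size: 2]: Negative (color is black).
[shape: square, material: glass, color: yellow, size: 3]: Negative (color is yellow).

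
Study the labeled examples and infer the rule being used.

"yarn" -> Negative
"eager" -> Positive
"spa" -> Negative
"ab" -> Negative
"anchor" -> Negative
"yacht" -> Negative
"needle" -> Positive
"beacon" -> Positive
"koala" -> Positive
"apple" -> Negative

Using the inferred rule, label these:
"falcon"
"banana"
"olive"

Every 'Positive' example satisfies: has ≥ 3 vowels. None of the 'Negative' examples do.
"falcon": Negative (2 vowels).
"banana": Positive (3 vowels).
"olive": Positive (3 vowels).

Negative, Positive, Positive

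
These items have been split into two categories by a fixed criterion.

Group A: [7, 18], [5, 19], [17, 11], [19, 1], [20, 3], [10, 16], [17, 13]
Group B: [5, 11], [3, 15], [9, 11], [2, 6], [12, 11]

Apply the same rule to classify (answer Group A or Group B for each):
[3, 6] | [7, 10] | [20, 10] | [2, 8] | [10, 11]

Group B, Group B, Group A, Group B, Group B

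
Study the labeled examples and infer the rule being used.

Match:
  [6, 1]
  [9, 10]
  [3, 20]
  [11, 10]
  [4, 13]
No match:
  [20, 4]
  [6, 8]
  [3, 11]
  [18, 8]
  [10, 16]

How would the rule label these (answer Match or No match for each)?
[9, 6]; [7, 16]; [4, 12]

The common property of the 'Match' items is: sum is odd. No 'No match' item has it.
[9, 6]: 9+6 = 15, satisfies this → Match. [7, 16]: 7+16 = 23, satisfies this → Match. [4, 12]: 4+12 = 16, doesn't match → No match.

Match, Match, No match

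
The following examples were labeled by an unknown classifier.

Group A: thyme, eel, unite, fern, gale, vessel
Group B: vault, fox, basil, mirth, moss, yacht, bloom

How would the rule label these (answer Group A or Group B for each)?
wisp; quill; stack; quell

Group B, Group B, Group B, Group A

Looking at the examples, the only property every 'Group A' case has and every 'Group B' case lacks is: contains 'e'.
Group B: wisp, since no 'e'.
Group B: quill, since no 'e'.
Group B: stack, since no 'e'.
Group A: quell, since has 'e'.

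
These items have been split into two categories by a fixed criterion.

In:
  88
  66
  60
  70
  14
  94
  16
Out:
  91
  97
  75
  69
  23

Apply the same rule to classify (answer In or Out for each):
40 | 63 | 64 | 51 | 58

Looking at the examples, the only property every 'In' case has and every 'Out' case lacks is: even.
40 → 40 is even → In. 63 → 63 is odd → Out. 64 → 64 is even → In. 51 → 51 is odd → Out. 58 → 58 is even → In.

In, Out, In, Out, In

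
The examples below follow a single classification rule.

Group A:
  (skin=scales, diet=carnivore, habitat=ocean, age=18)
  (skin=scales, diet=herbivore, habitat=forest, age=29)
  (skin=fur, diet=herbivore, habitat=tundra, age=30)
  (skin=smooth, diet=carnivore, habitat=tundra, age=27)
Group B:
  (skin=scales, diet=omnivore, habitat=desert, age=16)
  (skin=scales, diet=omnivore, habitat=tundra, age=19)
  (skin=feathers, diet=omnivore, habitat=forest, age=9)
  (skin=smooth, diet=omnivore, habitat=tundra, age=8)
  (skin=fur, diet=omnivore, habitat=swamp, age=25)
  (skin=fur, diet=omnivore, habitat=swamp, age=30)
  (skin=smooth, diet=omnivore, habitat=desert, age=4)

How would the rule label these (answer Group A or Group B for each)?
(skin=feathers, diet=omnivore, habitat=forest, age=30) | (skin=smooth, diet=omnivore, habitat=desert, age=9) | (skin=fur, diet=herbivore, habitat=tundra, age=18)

One predicate separates the groups cleanly: diet is not omnivore.
(skin=feathers, diet=omnivore, habitat=forest, age=30): diet is omnivore — doesn't match, so Group B. (skin=smooth, diet=omnivore, habitat=desert, age=9): diet is omnivore — doesn't match, so Group B. (skin=fur, diet=herbivore, habitat=tundra, age=18): diet is herbivore — has this property, so Group A.

Group B, Group B, Group A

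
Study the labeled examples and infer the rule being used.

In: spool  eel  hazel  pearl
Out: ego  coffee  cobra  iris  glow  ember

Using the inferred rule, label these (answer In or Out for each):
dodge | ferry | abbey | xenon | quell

Out, Out, Out, Out, In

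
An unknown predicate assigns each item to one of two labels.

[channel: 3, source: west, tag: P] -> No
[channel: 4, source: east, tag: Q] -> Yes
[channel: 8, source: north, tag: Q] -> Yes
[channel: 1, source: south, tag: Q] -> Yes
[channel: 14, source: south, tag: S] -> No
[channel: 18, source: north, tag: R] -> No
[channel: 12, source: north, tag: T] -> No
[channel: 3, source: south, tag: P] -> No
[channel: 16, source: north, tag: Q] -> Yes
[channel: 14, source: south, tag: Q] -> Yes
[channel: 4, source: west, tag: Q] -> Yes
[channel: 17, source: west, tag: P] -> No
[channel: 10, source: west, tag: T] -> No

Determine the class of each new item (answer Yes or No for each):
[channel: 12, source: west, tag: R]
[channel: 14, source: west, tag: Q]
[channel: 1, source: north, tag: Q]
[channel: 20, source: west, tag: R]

No, Yes, Yes, No

One predicate separates the groups cleanly: tag is Q.
[channel: 12, source: west, tag: R]: tag is R, fails this test → No.
[channel: 14, source: west, tag: Q]: tag is Q, meets the rule → Yes.
[channel: 1, source: north, tag: Q]: tag is Q, meets the rule → Yes.
[channel: 20, source: west, tag: R]: tag is R, fails this test → No.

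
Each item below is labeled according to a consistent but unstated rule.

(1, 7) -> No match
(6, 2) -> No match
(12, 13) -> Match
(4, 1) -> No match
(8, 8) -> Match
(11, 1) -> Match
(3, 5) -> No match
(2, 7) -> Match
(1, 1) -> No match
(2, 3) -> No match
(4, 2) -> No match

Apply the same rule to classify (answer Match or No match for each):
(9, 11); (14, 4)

Match, Match

The classifier is using: sum ≥ 9.
(9, 11) — 9+11 = 20, hence Match.
(14, 4) — 14+4 = 18, hence Match.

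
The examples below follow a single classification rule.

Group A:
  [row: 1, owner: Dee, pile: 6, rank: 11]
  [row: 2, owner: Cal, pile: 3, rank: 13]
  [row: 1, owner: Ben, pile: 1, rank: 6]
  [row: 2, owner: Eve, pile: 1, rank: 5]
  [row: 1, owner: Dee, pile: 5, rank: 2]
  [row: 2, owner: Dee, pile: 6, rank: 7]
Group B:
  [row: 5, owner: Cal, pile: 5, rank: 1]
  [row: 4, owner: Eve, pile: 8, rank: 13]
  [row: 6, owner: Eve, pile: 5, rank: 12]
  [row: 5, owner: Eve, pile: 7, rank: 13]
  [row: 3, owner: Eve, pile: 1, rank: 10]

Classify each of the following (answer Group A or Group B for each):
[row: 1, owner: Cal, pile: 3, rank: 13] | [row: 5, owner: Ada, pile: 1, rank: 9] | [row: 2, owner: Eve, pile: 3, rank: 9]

The pattern is that an item is 'Group A' exactly when: row ≤ 2.
[row: 1, owner: Cal, pile: 3, rank: 13]: row = 1, passes → Group A.
[row: 5, owner: Ada, pile: 1, rank: 9]: row = 5, does not fit → Group B.
[row: 2, owner: Eve, pile: 3, rank: 9]: row = 2, passes → Group A.

Group A, Group B, Group A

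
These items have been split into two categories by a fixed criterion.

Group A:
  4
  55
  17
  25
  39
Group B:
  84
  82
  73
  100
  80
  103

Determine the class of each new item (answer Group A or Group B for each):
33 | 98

The pattern is that an item is 'Group A' exactly when: at most 55.
Group A: 33, since 33 ≤ 55.
Group B: 98, since 98 > 55.

Group A, Group B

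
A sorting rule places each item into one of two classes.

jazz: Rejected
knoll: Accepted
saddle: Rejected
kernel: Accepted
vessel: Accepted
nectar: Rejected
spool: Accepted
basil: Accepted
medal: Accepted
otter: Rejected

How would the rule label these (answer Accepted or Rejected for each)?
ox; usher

One predicate separates the groups cleanly: ends with 'l'.
Rejected: ox, since ends with 'x'.
Rejected: usher, since ends with 'r'.

Rejected, Rejected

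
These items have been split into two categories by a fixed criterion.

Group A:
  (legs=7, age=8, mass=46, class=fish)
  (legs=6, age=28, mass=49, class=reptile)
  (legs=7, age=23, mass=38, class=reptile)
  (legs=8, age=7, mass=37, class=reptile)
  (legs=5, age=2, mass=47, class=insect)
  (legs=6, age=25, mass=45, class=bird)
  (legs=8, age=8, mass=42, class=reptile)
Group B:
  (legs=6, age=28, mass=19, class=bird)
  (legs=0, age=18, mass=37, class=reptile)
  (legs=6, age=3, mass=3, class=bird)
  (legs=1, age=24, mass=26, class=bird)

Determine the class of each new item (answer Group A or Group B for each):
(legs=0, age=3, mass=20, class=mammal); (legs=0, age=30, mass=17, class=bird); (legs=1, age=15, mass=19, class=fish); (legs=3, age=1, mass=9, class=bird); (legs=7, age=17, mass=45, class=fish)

The classifier is using: legs ≥ 1 AND mass ≥ 37.
(legs=0, age=3, mass=20, class=mammal): legs = 0, mass = 20 — does not satisfy this, so Group B.
(legs=0, age=30, mass=17, class=bird): legs = 0, mass = 17 — does not satisfy this, so Group B.
(legs=1, age=15, mass=19, class=fish): legs = 1, mass = 19 — does not satisfy this, so Group B.
(legs=3, age=1, mass=9, class=bird): legs = 3, mass = 9 — does not satisfy this, so Group B.
(legs=7, age=17, mass=45, class=fish): legs = 7, mass = 45 — meets the rule, so Group A.

Group B, Group B, Group B, Group B, Group A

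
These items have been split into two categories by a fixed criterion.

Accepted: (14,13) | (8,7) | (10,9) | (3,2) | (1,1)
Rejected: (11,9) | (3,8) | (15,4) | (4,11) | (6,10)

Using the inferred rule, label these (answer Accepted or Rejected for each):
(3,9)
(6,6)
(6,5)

Rejected, Accepted, Accepted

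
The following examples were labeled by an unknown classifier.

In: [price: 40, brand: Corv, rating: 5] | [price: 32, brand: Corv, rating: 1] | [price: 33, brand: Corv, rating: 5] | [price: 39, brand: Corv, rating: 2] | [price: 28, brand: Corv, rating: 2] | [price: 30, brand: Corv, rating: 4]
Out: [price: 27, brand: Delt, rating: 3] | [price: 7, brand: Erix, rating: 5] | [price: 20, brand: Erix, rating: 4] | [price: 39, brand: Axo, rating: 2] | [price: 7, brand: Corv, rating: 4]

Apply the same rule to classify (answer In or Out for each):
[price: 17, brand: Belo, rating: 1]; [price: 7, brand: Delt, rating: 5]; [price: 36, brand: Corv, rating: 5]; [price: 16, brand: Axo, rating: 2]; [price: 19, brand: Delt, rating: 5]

The common property of the 'In' items is: brand is Corv AND price ≥ 20. No 'Out' item has it.
[price: 17, brand: Belo, rating: 1]: brand is Belo, price = 17 — doesn't match, so Out. [price: 7, brand: Delt, rating: 5]: brand is Delt, price = 7 — doesn't match, so Out. [price: 36, brand: Corv, rating: 5]: brand is Corv, price = 36 — has this property, so In. [price: 16, brand: Axo, rating: 2]: brand is Axo, price = 16 — doesn't match, so Out. [price: 19, brand: Delt, rating: 5]: brand is Delt, price = 19 — doesn't match, so Out.

Out, Out, In, Out, Out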